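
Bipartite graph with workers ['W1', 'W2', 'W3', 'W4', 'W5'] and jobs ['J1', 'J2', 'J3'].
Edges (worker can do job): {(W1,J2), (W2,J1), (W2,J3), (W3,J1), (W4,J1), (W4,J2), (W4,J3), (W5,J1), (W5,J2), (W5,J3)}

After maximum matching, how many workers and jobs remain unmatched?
Unmatched: 2 workers, 0 jobs

Maximum matching size: 3
Workers: 5 total, 3 matched, 2 unmatched
Jobs: 3 total, 3 matched, 0 unmatched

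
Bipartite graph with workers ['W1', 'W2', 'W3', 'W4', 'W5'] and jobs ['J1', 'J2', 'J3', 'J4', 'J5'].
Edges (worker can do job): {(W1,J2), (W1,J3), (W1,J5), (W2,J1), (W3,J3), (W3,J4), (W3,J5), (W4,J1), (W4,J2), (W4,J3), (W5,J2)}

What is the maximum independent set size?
Maximum independent set = 5

By König's theorem:
- Min vertex cover = Max matching = 5
- Max independent set = Total vertices - Min vertex cover
- Max independent set = 10 - 5 = 5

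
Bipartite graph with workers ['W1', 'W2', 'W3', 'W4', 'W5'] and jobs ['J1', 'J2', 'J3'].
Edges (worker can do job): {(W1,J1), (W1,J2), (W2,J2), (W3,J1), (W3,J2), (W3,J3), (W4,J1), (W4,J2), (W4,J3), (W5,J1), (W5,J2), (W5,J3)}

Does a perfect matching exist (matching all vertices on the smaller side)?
Yes, perfect matching exists (size 3)

Perfect matching: {(W3,J2), (W4,J1), (W5,J3)}
All 3 vertices on the smaller side are matched.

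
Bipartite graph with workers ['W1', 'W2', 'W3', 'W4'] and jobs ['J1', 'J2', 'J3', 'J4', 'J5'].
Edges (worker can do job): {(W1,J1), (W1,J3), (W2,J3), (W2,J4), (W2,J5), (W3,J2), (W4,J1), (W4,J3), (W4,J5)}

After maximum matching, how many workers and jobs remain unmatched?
Unmatched: 0 workers, 1 jobs

Maximum matching size: 4
Workers: 4 total, 4 matched, 0 unmatched
Jobs: 5 total, 4 matched, 1 unmatched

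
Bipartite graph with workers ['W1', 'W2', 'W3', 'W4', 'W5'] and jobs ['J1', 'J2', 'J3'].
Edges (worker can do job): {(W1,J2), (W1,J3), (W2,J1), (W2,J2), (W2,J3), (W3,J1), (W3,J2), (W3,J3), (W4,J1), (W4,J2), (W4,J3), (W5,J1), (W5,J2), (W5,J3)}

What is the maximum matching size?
Maximum matching size = 3

Maximum matching: {(W3,J2), (W4,J3), (W5,J1)}
Size: 3

This assigns 3 workers to 3 distinct jobs.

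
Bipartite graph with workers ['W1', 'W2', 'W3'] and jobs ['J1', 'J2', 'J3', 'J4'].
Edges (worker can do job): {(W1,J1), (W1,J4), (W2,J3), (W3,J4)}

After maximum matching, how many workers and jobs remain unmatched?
Unmatched: 0 workers, 1 jobs

Maximum matching size: 3
Workers: 3 total, 3 matched, 0 unmatched
Jobs: 4 total, 3 matched, 1 unmatched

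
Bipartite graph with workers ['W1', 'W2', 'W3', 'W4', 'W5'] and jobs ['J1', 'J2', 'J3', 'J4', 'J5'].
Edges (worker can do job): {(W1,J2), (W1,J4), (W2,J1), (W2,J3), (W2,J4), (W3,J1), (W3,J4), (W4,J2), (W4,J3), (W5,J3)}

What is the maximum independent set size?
Maximum independent set = 6

By König's theorem:
- Min vertex cover = Max matching = 4
- Max independent set = Total vertices - Min vertex cover
- Max independent set = 10 - 4 = 6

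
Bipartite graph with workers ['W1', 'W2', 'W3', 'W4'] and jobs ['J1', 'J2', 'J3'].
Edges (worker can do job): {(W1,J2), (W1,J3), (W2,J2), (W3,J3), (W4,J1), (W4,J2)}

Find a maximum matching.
Matching: {(W1,J2), (W3,J3), (W4,J1)}

Maximum matching (size 3):
  W1 → J2
  W3 → J3
  W4 → J1

Each worker is assigned to at most one job, and each job to at most one worker.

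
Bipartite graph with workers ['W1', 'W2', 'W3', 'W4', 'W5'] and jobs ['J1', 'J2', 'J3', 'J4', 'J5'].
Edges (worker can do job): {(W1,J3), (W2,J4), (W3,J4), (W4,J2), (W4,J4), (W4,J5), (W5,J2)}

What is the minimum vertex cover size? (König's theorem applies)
Minimum vertex cover size = 4

By König's theorem: in bipartite graphs,
min vertex cover = max matching = 4

Maximum matching has size 4, so minimum vertex cover also has size 4.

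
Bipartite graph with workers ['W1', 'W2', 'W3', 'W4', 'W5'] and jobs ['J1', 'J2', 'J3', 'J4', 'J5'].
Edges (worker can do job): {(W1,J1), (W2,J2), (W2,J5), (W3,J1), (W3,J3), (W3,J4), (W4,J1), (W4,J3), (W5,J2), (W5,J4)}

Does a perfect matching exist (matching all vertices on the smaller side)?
Yes, perfect matching exists (size 5)

Perfect matching: {(W1,J1), (W2,J5), (W3,J4), (W4,J3), (W5,J2)}
All 5 vertices on the smaller side are matched.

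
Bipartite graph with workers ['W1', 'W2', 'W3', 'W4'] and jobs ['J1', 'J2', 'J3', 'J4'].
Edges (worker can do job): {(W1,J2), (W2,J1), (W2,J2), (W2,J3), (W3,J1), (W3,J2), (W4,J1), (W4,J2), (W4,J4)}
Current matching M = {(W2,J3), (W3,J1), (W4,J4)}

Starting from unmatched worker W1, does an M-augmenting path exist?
Yes: W1 → J2

An M-augmenting path alternates non-matching / matching edges, starting and ending at unmatched vertices.
Path: W1 → J2
(J2 is unmatched in M, so the path is augmenting.)
Flipping edges along this path would increase |M| from 3 to 4.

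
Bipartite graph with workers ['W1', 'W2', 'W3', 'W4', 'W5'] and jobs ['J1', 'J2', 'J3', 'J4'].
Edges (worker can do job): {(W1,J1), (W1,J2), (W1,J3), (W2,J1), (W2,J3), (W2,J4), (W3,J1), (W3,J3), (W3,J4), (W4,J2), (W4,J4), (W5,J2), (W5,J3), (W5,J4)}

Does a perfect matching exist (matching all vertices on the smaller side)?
Yes, perfect matching exists (size 4)

Perfect matching: {(W1,J1), (W3,J3), (W4,J4), (W5,J2)}
All 4 vertices on the smaller side are matched.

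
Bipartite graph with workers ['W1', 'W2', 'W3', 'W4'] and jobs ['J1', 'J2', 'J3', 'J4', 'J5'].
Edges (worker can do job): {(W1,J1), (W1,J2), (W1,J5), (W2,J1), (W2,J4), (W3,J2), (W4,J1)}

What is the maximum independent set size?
Maximum independent set = 5

By König's theorem:
- Min vertex cover = Max matching = 4
- Max independent set = Total vertices - Min vertex cover
- Max independent set = 9 - 4 = 5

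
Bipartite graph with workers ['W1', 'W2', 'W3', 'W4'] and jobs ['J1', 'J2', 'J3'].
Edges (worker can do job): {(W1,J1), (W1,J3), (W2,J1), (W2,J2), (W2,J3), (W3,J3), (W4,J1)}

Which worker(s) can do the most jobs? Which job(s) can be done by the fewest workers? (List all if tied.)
Most versatile: W2 (3 jobs); Least covered: J2 (1 workers)

Worker degrees (jobs they can do): W1:2, W2:3, W3:1, W4:1
Job degrees (workers who can do it): J1:3, J2:1, J3:3

Maximum worker degree is 3, achieved by: W2
Minimum job degree is 1, achieved by: J2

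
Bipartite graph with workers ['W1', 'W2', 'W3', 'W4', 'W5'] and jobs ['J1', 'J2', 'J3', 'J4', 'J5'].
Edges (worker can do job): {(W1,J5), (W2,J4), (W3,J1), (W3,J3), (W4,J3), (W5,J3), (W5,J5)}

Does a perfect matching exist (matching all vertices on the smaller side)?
No, maximum matching has size 4 < 5

Maximum matching has size 4, need 5 for perfect matching.
Unmatched workers: ['W1']
Unmatched jobs: ['J2']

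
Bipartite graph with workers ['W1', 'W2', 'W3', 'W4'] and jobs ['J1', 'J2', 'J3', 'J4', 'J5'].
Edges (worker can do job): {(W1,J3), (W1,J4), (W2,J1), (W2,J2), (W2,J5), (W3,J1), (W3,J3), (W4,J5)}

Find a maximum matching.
Matching: {(W1,J4), (W2,J2), (W3,J1), (W4,J5)}

Maximum matching (size 4):
  W1 → J4
  W2 → J2
  W3 → J1
  W4 → J5

Each worker is assigned to at most one job, and each job to at most one worker.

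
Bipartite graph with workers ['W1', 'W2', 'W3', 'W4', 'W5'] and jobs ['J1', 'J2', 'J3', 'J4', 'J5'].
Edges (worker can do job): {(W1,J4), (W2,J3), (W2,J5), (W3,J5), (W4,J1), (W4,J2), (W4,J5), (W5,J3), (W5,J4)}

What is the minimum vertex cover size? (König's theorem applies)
Minimum vertex cover size = 4

By König's theorem: in bipartite graphs,
min vertex cover = max matching = 4

Maximum matching has size 4, so minimum vertex cover also has size 4.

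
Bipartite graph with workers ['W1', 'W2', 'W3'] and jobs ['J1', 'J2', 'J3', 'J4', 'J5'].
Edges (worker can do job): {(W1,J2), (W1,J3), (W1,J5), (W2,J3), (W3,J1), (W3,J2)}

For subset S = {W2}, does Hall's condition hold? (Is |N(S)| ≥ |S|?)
Yes: |N(S)| = 1, |S| = 1

Subset S = {W2}
Neighbors N(S) = {J3}

|N(S)| = 1, |S| = 1
Hall's condition: |N(S)| ≥ |S| is satisfied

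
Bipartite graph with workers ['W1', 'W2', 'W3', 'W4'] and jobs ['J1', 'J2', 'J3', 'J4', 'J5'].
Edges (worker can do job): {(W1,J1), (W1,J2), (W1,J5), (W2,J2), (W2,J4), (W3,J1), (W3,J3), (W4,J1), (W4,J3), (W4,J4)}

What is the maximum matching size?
Maximum matching size = 4

Maximum matching: {(W1,J5), (W2,J4), (W3,J3), (W4,J1)}
Size: 4

This assigns 4 workers to 4 distinct jobs.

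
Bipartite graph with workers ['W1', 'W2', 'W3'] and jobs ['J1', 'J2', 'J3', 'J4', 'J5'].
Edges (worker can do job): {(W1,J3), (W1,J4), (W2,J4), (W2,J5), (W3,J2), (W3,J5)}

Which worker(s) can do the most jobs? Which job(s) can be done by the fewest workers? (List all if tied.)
Most versatile: W1, W2, W3 (2 jobs); Least covered: J1 (0 workers)

Worker degrees (jobs they can do): W1:2, W2:2, W3:2
Job degrees (workers who can do it): J1:0, J2:1, J3:1, J4:2, J5:2

Maximum worker degree is 2, achieved by: W1, W2, W3
Minimum job degree is 0, achieved by: J1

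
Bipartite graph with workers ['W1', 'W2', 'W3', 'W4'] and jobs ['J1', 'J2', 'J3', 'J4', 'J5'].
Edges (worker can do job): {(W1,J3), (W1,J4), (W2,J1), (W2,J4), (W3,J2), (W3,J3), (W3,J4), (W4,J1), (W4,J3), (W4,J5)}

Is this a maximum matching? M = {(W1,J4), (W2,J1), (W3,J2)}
No, size 3 is not maximum

Proposed matching has size 3.
Maximum matching size for this graph: 4.

This is NOT maximum - can be improved to size 4.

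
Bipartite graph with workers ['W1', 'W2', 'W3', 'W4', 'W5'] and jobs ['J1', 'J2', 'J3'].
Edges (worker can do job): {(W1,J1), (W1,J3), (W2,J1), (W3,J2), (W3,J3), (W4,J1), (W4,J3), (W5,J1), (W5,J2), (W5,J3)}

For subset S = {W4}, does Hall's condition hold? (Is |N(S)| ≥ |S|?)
Yes: |N(S)| = 2, |S| = 1

Subset S = {W4}
Neighbors N(S) = {J1, J3}

|N(S)| = 2, |S| = 1
Hall's condition: |N(S)| ≥ |S| is satisfied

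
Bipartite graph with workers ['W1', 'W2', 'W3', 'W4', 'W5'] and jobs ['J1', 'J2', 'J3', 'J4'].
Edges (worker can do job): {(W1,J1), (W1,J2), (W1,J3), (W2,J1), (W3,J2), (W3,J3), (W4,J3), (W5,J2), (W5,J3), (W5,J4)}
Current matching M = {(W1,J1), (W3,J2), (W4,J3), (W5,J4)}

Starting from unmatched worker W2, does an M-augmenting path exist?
No augmenting path from W2

Alternating search from W2 reaches jobs: {J1, J2, J3}.
Every reachable job is already matched in M, and following those matched edges back to workers exposes no further unvisited jobs.
No M-augmenting path from W2 exists.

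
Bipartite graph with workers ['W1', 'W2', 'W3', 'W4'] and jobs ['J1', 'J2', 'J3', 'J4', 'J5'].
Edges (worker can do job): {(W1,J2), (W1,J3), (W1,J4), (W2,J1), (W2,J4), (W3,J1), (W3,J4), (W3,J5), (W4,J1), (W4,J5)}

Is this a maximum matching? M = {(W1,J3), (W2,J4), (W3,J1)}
No, size 3 is not maximum

Proposed matching has size 3.
Maximum matching size for this graph: 4.

This is NOT maximum - can be improved to size 4.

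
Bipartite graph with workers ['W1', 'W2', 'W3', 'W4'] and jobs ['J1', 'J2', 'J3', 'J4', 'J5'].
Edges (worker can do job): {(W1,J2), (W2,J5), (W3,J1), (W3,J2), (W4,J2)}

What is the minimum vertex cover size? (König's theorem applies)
Minimum vertex cover size = 3

By König's theorem: in bipartite graphs,
min vertex cover = max matching = 3

Maximum matching has size 3, so minimum vertex cover also has size 3.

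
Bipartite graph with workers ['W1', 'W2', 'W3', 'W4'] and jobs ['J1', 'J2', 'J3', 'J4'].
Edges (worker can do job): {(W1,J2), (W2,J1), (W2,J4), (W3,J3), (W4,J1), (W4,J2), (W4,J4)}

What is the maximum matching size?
Maximum matching size = 4

Maximum matching: {(W1,J2), (W2,J1), (W3,J3), (W4,J4)}
Size: 4

This assigns 4 workers to 4 distinct jobs.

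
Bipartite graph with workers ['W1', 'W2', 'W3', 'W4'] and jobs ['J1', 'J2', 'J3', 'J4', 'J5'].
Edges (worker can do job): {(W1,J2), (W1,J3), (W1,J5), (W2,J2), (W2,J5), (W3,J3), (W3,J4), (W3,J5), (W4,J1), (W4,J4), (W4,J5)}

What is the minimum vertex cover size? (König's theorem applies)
Minimum vertex cover size = 4

By König's theorem: in bipartite graphs,
min vertex cover = max matching = 4

Maximum matching has size 4, so minimum vertex cover also has size 4.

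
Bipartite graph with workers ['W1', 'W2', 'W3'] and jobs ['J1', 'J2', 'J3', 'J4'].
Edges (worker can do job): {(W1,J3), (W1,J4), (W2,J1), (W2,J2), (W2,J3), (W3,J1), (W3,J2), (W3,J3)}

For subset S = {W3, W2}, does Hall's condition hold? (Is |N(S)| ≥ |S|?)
Yes: |N(S)| = 3, |S| = 2

Subset S = {W3, W2}
Neighbors N(S) = {J1, J2, J3}

|N(S)| = 3, |S| = 2
Hall's condition: |N(S)| ≥ |S| is satisfied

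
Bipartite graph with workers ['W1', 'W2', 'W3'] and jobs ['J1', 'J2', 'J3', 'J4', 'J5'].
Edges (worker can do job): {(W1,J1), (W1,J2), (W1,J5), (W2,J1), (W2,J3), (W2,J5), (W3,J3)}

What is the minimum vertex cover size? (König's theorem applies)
Minimum vertex cover size = 3

By König's theorem: in bipartite graphs,
min vertex cover = max matching = 3

Maximum matching has size 3, so minimum vertex cover also has size 3.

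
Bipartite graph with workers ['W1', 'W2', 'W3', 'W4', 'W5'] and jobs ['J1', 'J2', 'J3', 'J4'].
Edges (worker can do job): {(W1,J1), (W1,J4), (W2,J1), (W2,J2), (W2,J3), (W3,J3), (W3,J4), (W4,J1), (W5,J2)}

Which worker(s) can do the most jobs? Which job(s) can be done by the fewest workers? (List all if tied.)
Most versatile: W2 (3 jobs); Least covered: J2, J3, J4 (2 workers)

Worker degrees (jobs they can do): W1:2, W2:3, W3:2, W4:1, W5:1
Job degrees (workers who can do it): J1:3, J2:2, J3:2, J4:2

Maximum worker degree is 3, achieved by: W2
Minimum job degree is 2, achieved by: J2, J3, J4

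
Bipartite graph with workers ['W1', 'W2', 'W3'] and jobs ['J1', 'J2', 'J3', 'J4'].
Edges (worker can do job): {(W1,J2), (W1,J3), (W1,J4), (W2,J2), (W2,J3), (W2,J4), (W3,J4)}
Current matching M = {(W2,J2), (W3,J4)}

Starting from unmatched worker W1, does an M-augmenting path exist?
Yes: W1 → J3

An M-augmenting path alternates non-matching / matching edges, starting and ending at unmatched vertices.
Path: W1 → J3
(J3 is unmatched in M, so the path is augmenting.)
Flipping edges along this path would increase |M| from 2 to 3.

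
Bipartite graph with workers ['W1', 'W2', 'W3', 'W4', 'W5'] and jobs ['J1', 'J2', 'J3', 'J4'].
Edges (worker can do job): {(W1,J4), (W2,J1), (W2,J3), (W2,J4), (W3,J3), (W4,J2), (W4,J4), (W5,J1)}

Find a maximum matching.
Matching: {(W1,J4), (W3,J3), (W4,J2), (W5,J1)}

Maximum matching (size 4):
  W1 → J4
  W3 → J3
  W4 → J2
  W5 → J1

Each worker is assigned to at most one job, and each job to at most one worker.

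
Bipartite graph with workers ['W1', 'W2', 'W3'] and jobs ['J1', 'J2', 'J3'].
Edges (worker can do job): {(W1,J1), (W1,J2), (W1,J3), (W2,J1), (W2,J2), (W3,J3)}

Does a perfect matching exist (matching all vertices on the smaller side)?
Yes, perfect matching exists (size 3)

Perfect matching: {(W1,J2), (W2,J1), (W3,J3)}
All 3 vertices on the smaller side are matched.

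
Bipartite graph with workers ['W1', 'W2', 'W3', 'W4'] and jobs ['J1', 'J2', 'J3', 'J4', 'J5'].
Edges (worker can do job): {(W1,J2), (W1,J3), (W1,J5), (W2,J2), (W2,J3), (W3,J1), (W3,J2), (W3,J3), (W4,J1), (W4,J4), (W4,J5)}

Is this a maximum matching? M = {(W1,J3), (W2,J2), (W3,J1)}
No, size 3 is not maximum

Proposed matching has size 3.
Maximum matching size for this graph: 4.

This is NOT maximum - can be improved to size 4.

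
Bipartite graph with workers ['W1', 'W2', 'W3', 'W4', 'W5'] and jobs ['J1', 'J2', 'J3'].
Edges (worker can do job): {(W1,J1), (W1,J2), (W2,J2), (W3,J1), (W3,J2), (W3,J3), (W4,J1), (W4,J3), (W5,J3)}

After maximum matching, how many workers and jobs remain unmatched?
Unmatched: 2 workers, 0 jobs

Maximum matching size: 3
Workers: 5 total, 3 matched, 2 unmatched
Jobs: 3 total, 3 matched, 0 unmatched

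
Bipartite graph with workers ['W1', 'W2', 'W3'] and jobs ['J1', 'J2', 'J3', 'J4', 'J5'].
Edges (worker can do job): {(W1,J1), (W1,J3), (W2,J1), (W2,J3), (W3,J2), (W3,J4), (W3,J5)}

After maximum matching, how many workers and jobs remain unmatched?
Unmatched: 0 workers, 2 jobs

Maximum matching size: 3
Workers: 3 total, 3 matched, 0 unmatched
Jobs: 5 total, 3 matched, 2 unmatched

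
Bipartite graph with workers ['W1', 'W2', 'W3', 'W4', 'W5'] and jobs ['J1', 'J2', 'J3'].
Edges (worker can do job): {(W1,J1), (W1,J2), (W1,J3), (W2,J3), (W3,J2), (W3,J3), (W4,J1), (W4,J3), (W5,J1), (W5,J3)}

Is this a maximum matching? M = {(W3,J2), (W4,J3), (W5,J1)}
Yes, size 3 is maximum

Proposed matching has size 3.
Maximum matching size for this graph: 3.

This is a maximum matching.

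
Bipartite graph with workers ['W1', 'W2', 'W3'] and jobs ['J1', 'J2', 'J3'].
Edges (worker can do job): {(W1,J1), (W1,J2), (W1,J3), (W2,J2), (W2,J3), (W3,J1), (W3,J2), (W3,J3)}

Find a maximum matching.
Matching: {(W1,J2), (W2,J3), (W3,J1)}

Maximum matching (size 3):
  W1 → J2
  W2 → J3
  W3 → J1

Each worker is assigned to at most one job, and each job to at most one worker.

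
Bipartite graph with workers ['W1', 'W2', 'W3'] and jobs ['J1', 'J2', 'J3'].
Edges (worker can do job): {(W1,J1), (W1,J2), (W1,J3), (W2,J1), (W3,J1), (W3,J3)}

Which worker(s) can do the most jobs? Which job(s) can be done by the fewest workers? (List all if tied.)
Most versatile: W1 (3 jobs); Least covered: J2 (1 workers)

Worker degrees (jobs they can do): W1:3, W2:1, W3:2
Job degrees (workers who can do it): J1:3, J2:1, J3:2

Maximum worker degree is 3, achieved by: W1
Minimum job degree is 1, achieved by: J2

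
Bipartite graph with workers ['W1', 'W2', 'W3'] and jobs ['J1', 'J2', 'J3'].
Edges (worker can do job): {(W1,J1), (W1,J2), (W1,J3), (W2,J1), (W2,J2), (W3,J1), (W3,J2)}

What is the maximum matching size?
Maximum matching size = 3

Maximum matching: {(W1,J3), (W2,J1), (W3,J2)}
Size: 3

This assigns 3 workers to 3 distinct jobs.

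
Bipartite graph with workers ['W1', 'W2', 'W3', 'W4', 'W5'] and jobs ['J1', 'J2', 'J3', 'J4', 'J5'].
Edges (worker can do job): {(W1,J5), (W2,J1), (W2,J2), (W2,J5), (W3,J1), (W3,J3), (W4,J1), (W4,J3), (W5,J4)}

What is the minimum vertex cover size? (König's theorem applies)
Minimum vertex cover size = 5

By König's theorem: in bipartite graphs,
min vertex cover = max matching = 5

Maximum matching has size 5, so minimum vertex cover also has size 5.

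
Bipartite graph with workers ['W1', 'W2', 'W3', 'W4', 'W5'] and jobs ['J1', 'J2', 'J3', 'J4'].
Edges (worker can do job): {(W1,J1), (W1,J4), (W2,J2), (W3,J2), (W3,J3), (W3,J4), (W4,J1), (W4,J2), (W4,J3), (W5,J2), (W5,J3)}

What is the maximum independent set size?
Maximum independent set = 5

By König's theorem:
- Min vertex cover = Max matching = 4
- Max independent set = Total vertices - Min vertex cover
- Max independent set = 9 - 4 = 5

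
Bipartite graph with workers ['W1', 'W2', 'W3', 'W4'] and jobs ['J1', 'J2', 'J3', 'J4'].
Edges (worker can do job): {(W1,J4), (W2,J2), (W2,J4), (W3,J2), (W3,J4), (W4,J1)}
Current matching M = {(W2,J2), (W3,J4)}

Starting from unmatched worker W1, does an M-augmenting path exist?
No augmenting path from W1

Alternating search from W1 reaches jobs: {J2, J4}.
Every reachable job is already matched in M, and following those matched edges back to workers exposes no further unvisited jobs.
No M-augmenting path from W1 exists.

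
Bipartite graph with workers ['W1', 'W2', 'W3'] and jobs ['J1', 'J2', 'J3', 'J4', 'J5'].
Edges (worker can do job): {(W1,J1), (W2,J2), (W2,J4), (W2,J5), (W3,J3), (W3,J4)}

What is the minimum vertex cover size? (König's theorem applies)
Minimum vertex cover size = 3

By König's theorem: in bipartite graphs,
min vertex cover = max matching = 3

Maximum matching has size 3, so minimum vertex cover also has size 3.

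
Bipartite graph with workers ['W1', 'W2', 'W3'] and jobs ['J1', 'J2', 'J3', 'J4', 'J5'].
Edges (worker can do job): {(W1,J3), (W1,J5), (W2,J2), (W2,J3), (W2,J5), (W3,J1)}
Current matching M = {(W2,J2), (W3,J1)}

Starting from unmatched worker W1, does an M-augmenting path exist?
Yes: W1 → J3

An M-augmenting path alternates non-matching / matching edges, starting and ending at unmatched vertices.
Path: W1 → J3
(J3 is unmatched in M, so the path is augmenting.)
Flipping edges along this path would increase |M| from 2 to 3.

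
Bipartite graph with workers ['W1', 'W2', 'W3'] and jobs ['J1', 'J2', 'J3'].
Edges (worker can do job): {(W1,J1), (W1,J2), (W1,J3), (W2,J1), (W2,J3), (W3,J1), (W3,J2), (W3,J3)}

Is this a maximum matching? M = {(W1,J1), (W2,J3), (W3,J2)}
Yes, size 3 is maximum

Proposed matching has size 3.
Maximum matching size for this graph: 3.

This is a maximum matching.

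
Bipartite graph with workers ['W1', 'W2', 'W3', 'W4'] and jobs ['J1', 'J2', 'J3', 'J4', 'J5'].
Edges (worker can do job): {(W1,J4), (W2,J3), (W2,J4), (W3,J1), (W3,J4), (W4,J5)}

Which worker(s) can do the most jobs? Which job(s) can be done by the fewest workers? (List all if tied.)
Most versatile: W2, W3 (2 jobs); Least covered: J2 (0 workers)

Worker degrees (jobs they can do): W1:1, W2:2, W3:2, W4:1
Job degrees (workers who can do it): J1:1, J2:0, J3:1, J4:3, J5:1

Maximum worker degree is 2, achieved by: W2, W3
Minimum job degree is 0, achieved by: J2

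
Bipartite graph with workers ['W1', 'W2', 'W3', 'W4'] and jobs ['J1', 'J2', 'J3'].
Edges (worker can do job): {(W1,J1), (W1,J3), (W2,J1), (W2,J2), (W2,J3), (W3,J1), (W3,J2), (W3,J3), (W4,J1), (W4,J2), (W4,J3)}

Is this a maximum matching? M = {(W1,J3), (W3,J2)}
No, size 2 is not maximum

Proposed matching has size 2.
Maximum matching size for this graph: 3.

This is NOT maximum - can be improved to size 3.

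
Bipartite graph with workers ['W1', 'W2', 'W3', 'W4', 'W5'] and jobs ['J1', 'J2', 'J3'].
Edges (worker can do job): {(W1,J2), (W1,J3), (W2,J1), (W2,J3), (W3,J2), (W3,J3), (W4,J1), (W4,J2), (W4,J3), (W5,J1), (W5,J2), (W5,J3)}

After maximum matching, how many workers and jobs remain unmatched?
Unmatched: 2 workers, 0 jobs

Maximum matching size: 3
Workers: 5 total, 3 matched, 2 unmatched
Jobs: 3 total, 3 matched, 0 unmatched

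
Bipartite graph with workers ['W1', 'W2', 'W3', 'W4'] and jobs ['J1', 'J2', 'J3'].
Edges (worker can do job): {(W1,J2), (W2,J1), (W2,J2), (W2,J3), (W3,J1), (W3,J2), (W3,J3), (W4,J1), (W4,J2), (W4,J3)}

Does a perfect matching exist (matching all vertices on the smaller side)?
Yes, perfect matching exists (size 3)

Perfect matching: {(W2,J1), (W3,J3), (W4,J2)}
All 3 vertices on the smaller side are matched.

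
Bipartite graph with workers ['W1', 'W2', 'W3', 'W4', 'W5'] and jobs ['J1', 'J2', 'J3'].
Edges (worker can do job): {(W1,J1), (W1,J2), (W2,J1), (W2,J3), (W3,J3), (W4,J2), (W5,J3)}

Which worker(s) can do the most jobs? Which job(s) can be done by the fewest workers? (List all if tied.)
Most versatile: W1, W2 (2 jobs); Least covered: J1, J2 (2 workers)

Worker degrees (jobs they can do): W1:2, W2:2, W3:1, W4:1, W5:1
Job degrees (workers who can do it): J1:2, J2:2, J3:3

Maximum worker degree is 2, achieved by: W1, W2
Minimum job degree is 2, achieved by: J1, J2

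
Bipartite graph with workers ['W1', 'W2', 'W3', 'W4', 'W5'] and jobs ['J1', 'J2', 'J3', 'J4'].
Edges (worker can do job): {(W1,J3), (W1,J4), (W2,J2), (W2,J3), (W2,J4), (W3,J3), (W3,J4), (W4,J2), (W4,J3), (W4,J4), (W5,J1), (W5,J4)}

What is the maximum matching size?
Maximum matching size = 4

Maximum matching: {(W2,J2), (W3,J4), (W4,J3), (W5,J1)}
Size: 4

This assigns 4 workers to 4 distinct jobs.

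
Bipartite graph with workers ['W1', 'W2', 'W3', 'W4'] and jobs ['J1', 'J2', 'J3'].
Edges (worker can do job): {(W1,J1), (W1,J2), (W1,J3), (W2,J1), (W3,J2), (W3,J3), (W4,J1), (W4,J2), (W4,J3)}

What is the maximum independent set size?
Maximum independent set = 4

By König's theorem:
- Min vertex cover = Max matching = 3
- Max independent set = Total vertices - Min vertex cover
- Max independent set = 7 - 3 = 4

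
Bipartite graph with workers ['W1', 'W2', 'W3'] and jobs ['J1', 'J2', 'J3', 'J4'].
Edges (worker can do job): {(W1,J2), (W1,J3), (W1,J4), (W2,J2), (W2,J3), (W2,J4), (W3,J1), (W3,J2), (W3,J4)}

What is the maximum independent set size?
Maximum independent set = 4

By König's theorem:
- Min vertex cover = Max matching = 3
- Max independent set = Total vertices - Min vertex cover
- Max independent set = 7 - 3 = 4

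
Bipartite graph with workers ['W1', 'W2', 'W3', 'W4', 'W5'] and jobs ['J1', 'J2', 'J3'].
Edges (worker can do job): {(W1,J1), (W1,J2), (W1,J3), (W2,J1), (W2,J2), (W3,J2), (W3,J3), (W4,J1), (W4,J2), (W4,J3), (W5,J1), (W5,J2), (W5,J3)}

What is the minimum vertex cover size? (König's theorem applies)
Minimum vertex cover size = 3

By König's theorem: in bipartite graphs,
min vertex cover = max matching = 3

Maximum matching has size 3, so minimum vertex cover also has size 3.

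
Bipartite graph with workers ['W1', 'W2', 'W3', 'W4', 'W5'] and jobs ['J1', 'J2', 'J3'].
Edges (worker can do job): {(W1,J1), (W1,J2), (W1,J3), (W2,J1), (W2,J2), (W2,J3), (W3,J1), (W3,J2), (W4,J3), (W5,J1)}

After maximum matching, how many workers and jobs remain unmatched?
Unmatched: 2 workers, 0 jobs

Maximum matching size: 3
Workers: 5 total, 3 matched, 2 unmatched
Jobs: 3 total, 3 matched, 0 unmatched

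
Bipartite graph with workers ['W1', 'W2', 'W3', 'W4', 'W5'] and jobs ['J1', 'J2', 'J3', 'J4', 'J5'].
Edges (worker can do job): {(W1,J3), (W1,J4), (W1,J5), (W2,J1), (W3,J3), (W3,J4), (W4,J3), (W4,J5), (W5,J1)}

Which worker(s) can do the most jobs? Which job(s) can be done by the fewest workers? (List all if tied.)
Most versatile: W1 (3 jobs); Least covered: J2 (0 workers)

Worker degrees (jobs they can do): W1:3, W2:1, W3:2, W4:2, W5:1
Job degrees (workers who can do it): J1:2, J2:0, J3:3, J4:2, J5:2

Maximum worker degree is 3, achieved by: W1
Minimum job degree is 0, achieved by: J2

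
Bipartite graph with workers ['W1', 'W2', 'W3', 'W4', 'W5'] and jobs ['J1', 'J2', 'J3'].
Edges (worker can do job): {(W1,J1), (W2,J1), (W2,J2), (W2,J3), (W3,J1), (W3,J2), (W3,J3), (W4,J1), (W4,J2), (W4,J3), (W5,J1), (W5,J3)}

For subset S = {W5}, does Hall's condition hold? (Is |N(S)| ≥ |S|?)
Yes: |N(S)| = 2, |S| = 1

Subset S = {W5}
Neighbors N(S) = {J1, J3}

|N(S)| = 2, |S| = 1
Hall's condition: |N(S)| ≥ |S| is satisfied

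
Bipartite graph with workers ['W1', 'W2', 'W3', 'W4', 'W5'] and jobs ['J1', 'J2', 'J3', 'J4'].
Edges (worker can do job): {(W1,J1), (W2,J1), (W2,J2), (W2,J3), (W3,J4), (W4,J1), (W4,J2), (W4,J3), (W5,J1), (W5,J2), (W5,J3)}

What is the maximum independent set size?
Maximum independent set = 5

By König's theorem:
- Min vertex cover = Max matching = 4
- Max independent set = Total vertices - Min vertex cover
- Max independent set = 9 - 4 = 5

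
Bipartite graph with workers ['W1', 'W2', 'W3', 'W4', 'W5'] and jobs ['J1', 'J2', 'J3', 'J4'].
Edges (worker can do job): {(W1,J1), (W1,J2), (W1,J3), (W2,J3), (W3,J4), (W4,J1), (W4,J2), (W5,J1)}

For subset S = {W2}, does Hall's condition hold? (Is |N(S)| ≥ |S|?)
Yes: |N(S)| = 1, |S| = 1

Subset S = {W2}
Neighbors N(S) = {J3}

|N(S)| = 1, |S| = 1
Hall's condition: |N(S)| ≥ |S| is satisfied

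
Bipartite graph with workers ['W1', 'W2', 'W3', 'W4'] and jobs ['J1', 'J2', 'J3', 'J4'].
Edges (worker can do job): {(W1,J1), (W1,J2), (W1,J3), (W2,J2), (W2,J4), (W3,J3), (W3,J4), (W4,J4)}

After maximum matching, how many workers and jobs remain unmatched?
Unmatched: 0 workers, 0 jobs

Maximum matching size: 4
Workers: 4 total, 4 matched, 0 unmatched
Jobs: 4 total, 4 matched, 0 unmatched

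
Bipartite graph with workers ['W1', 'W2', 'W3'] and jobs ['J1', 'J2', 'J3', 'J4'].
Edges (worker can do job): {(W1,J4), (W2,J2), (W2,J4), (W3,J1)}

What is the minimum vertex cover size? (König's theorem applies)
Minimum vertex cover size = 3

By König's theorem: in bipartite graphs,
min vertex cover = max matching = 3

Maximum matching has size 3, so minimum vertex cover also has size 3.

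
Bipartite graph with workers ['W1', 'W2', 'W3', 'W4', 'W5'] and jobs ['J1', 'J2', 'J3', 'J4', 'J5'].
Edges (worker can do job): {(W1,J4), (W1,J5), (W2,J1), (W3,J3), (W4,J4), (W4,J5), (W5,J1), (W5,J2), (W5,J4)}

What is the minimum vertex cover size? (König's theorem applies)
Minimum vertex cover size = 5

By König's theorem: in bipartite graphs,
min vertex cover = max matching = 5

Maximum matching has size 5, so minimum vertex cover also has size 5.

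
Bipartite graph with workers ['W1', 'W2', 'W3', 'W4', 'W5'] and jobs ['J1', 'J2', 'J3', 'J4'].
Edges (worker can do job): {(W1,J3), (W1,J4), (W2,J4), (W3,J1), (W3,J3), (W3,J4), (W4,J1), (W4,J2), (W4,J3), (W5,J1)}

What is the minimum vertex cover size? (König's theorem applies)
Minimum vertex cover size = 4

By König's theorem: in bipartite graphs,
min vertex cover = max matching = 4

Maximum matching has size 4, so minimum vertex cover also has size 4.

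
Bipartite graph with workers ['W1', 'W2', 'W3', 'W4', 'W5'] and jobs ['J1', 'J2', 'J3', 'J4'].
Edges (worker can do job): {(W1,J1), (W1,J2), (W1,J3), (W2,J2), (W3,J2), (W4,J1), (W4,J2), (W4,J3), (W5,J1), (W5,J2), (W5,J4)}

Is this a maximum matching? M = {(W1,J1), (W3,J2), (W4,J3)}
No, size 3 is not maximum

Proposed matching has size 3.
Maximum matching size for this graph: 4.

This is NOT maximum - can be improved to size 4.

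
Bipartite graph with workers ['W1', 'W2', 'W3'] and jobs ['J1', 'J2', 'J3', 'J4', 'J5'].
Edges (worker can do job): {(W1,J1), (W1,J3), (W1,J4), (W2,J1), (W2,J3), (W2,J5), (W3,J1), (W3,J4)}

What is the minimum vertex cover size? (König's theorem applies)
Minimum vertex cover size = 3

By König's theorem: in bipartite graphs,
min vertex cover = max matching = 3

Maximum matching has size 3, so minimum vertex cover also has size 3.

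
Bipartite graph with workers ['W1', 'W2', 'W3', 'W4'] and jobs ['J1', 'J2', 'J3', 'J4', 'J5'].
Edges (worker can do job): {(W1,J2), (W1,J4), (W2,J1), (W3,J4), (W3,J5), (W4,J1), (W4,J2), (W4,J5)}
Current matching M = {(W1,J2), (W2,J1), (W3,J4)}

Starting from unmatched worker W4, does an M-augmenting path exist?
Yes: W4 → J2 → W1 → J4 → W3 → J5

An M-augmenting path alternates non-matching / matching edges, starting and ending at unmatched vertices.
Path: W4 → J2 → W1 → J4 → W3 → J5
(J5 is unmatched in M, so the path is augmenting.)
Flipping edges along this path would increase |M| from 3 to 4.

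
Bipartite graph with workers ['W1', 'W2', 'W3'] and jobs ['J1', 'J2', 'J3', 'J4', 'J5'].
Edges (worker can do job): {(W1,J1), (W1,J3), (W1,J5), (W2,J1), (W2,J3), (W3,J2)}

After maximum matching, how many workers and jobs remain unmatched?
Unmatched: 0 workers, 2 jobs

Maximum matching size: 3
Workers: 3 total, 3 matched, 0 unmatched
Jobs: 5 total, 3 matched, 2 unmatched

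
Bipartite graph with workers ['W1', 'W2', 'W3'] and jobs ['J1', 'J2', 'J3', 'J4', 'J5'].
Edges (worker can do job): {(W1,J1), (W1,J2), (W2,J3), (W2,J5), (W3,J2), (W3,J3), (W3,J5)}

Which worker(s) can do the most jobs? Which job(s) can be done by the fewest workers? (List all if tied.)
Most versatile: W3 (3 jobs); Least covered: J4 (0 workers)

Worker degrees (jobs they can do): W1:2, W2:2, W3:3
Job degrees (workers who can do it): J1:1, J2:2, J3:2, J4:0, J5:2

Maximum worker degree is 3, achieved by: W3
Minimum job degree is 0, achieved by: J4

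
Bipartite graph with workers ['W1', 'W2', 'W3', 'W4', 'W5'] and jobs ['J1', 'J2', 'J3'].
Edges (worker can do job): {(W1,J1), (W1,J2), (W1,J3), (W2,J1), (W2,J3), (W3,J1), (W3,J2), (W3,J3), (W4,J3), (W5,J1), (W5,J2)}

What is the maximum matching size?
Maximum matching size = 3

Maximum matching: {(W1,J1), (W3,J3), (W5,J2)}
Size: 3

This assigns 3 workers to 3 distinct jobs.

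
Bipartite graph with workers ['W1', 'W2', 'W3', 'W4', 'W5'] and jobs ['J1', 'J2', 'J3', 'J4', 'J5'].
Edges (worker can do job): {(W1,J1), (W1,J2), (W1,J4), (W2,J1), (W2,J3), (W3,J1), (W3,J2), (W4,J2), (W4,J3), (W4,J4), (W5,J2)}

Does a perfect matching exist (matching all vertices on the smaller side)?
No, maximum matching has size 4 < 5

Maximum matching has size 4, need 5 for perfect matching.
Unmatched workers: ['W5']
Unmatched jobs: ['J5']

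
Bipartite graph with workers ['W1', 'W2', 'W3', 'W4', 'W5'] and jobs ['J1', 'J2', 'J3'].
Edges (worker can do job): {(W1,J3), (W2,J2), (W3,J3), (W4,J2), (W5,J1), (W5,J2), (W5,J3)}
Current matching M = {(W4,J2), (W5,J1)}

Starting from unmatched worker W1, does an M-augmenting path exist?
Yes: W1 → J3

An M-augmenting path alternates non-matching / matching edges, starting and ending at unmatched vertices.
Path: W1 → J3
(J3 is unmatched in M, so the path is augmenting.)
Flipping edges along this path would increase |M| from 2 to 3.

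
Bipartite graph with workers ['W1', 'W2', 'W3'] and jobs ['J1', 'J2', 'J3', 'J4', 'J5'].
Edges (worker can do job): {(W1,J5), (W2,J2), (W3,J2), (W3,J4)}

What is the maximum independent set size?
Maximum independent set = 5

By König's theorem:
- Min vertex cover = Max matching = 3
- Max independent set = Total vertices - Min vertex cover
- Max independent set = 8 - 3 = 5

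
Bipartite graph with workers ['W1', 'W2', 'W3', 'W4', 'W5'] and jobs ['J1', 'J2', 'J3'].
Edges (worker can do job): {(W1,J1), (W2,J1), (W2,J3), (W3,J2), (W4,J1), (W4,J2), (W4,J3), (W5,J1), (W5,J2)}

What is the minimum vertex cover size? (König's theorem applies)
Minimum vertex cover size = 3

By König's theorem: in bipartite graphs,
min vertex cover = max matching = 3

Maximum matching has size 3, so minimum vertex cover also has size 3.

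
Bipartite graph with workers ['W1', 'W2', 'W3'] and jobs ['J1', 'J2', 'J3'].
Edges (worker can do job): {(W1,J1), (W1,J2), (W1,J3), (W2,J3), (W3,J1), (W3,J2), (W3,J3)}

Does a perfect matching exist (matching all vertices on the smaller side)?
Yes, perfect matching exists (size 3)

Perfect matching: {(W1,J2), (W2,J3), (W3,J1)}
All 3 vertices on the smaller side are matched.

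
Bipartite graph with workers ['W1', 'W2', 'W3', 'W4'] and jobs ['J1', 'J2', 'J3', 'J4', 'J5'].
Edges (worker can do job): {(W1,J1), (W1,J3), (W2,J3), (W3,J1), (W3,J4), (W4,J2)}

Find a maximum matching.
Matching: {(W1,J1), (W2,J3), (W3,J4), (W4,J2)}

Maximum matching (size 4):
  W1 → J1
  W2 → J3
  W3 → J4
  W4 → J2

Each worker is assigned to at most one job, and each job to at most one worker.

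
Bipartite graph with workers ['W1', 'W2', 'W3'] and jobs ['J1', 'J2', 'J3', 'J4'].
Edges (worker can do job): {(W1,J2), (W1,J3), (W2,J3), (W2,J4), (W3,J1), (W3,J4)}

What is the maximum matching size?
Maximum matching size = 3

Maximum matching: {(W1,J2), (W2,J3), (W3,J4)}
Size: 3

This assigns 3 workers to 3 distinct jobs.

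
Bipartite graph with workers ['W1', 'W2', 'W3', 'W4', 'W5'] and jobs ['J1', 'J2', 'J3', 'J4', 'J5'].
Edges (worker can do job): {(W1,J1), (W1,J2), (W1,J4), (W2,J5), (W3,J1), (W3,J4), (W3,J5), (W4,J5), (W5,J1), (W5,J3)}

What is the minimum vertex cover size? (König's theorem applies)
Minimum vertex cover size = 4

By König's theorem: in bipartite graphs,
min vertex cover = max matching = 4

Maximum matching has size 4, so minimum vertex cover also has size 4.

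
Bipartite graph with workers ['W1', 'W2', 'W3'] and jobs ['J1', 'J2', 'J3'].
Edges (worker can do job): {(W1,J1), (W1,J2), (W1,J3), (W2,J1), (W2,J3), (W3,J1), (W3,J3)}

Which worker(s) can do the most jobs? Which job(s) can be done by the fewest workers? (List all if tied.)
Most versatile: W1 (3 jobs); Least covered: J2 (1 workers)

Worker degrees (jobs they can do): W1:3, W2:2, W3:2
Job degrees (workers who can do it): J1:3, J2:1, J3:3

Maximum worker degree is 3, achieved by: W1
Minimum job degree is 1, achieved by: J2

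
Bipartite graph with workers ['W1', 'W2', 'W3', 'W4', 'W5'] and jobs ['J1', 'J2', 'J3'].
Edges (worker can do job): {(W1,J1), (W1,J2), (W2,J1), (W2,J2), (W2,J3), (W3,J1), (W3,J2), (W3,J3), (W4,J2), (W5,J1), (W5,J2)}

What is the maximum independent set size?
Maximum independent set = 5

By König's theorem:
- Min vertex cover = Max matching = 3
- Max independent set = Total vertices - Min vertex cover
- Max independent set = 8 - 3 = 5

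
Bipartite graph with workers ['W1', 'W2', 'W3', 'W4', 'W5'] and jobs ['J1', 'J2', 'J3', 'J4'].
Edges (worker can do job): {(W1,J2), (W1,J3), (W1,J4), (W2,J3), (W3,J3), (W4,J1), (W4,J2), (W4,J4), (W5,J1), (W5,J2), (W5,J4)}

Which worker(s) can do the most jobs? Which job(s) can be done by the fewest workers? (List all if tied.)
Most versatile: W1, W4, W5 (3 jobs); Least covered: J1 (2 workers)

Worker degrees (jobs they can do): W1:3, W2:1, W3:1, W4:3, W5:3
Job degrees (workers who can do it): J1:2, J2:3, J3:3, J4:3

Maximum worker degree is 3, achieved by: W1, W4, W5
Minimum job degree is 2, achieved by: J1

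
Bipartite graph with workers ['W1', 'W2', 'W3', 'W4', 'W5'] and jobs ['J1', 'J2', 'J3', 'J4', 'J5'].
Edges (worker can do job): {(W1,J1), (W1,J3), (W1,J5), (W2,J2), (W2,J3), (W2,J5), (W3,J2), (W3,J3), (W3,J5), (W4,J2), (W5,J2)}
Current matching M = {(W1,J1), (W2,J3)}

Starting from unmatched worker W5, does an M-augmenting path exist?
Yes: W5 → J2

An M-augmenting path alternates non-matching / matching edges, starting and ending at unmatched vertices.
Path: W5 → J2
(J2 is unmatched in M, so the path is augmenting.)
Flipping edges along this path would increase |M| from 2 to 3.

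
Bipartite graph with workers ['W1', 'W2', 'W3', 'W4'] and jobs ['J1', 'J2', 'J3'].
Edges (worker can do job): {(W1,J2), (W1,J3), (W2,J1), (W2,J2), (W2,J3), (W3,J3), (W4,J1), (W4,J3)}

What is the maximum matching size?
Maximum matching size = 3

Maximum matching: {(W1,J2), (W2,J1), (W4,J3)}
Size: 3

This assigns 3 workers to 3 distinct jobs.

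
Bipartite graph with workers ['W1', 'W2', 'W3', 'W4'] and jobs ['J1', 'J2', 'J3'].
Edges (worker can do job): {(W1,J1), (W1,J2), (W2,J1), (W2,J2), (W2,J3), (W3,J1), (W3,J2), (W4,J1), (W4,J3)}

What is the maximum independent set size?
Maximum independent set = 4

By König's theorem:
- Min vertex cover = Max matching = 3
- Max independent set = Total vertices - Min vertex cover
- Max independent set = 7 - 3 = 4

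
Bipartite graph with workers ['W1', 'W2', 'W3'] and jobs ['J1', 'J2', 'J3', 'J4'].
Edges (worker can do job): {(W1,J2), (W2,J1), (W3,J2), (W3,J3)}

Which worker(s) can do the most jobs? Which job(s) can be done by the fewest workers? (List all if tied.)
Most versatile: W3 (2 jobs); Least covered: J4 (0 workers)

Worker degrees (jobs they can do): W1:1, W2:1, W3:2
Job degrees (workers who can do it): J1:1, J2:2, J3:1, J4:0

Maximum worker degree is 2, achieved by: W3
Minimum job degree is 0, achieved by: J4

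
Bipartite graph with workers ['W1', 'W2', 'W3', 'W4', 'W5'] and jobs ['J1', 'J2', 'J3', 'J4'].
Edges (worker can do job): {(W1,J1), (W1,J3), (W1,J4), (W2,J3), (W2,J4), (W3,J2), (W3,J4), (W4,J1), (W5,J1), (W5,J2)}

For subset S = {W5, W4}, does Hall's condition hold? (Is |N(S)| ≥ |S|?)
Yes: |N(S)| = 2, |S| = 2

Subset S = {W5, W4}
Neighbors N(S) = {J1, J2}

|N(S)| = 2, |S| = 2
Hall's condition: |N(S)| ≥ |S| is satisfied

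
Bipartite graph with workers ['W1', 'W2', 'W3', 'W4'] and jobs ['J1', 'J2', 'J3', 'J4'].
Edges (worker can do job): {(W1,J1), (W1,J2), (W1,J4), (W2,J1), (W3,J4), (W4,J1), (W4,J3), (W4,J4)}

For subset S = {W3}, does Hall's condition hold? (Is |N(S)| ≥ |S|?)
Yes: |N(S)| = 1, |S| = 1

Subset S = {W3}
Neighbors N(S) = {J4}

|N(S)| = 1, |S| = 1
Hall's condition: |N(S)| ≥ |S| is satisfied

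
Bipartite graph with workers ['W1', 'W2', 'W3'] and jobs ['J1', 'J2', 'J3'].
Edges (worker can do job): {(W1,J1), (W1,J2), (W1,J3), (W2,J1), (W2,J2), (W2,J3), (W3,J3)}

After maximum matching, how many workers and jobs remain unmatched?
Unmatched: 0 workers, 0 jobs

Maximum matching size: 3
Workers: 3 total, 3 matched, 0 unmatched
Jobs: 3 total, 3 matched, 0 unmatched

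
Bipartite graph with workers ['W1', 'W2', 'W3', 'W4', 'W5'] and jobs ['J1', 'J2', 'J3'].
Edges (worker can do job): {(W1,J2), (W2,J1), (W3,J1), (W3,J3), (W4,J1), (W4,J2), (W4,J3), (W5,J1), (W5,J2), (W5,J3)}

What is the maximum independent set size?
Maximum independent set = 5

By König's theorem:
- Min vertex cover = Max matching = 3
- Max independent set = Total vertices - Min vertex cover
- Max independent set = 8 - 3 = 5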